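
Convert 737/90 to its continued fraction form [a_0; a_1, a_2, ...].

Run the Euclidean algorithm on 737 and 90; the successive quotients are the partial quotients a_0, a_1, ... (each step inverts the fractional part left over by the previous one):
  737 = 8*90 + 17, so a_0 = 8.
  90 = 5*17 + 5, so a_1 = 5.
  17 = 3*5 + 2, so a_2 = 3.
  5 = 2*2 + 1, so a_3 = 2.
  2 = 2*1 + 0, so a_4 = 2.
The remainder reaches 0 after 5 divisions, so the expansion has 5 partial quotients, read off in order.

[8; 5, 3, 2, 2]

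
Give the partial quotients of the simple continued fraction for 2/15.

[0; 7, 2]

Run the Euclidean algorithm on 2 and 15; the successive quotients are the partial quotients a_0, a_1, ... (each step inverts the fractional part left over by the previous one):
  2 = 0*15 + 2, so a_0 = 0.
  15 = 7*2 + 1, so a_1 = 7.
  2 = 2*1 + 0, so a_2 = 2.
The remainder reaches 0 after 3 divisions, so the expansion has 3 partial quotients, read off in order.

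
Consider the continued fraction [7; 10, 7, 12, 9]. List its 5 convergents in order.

Using the convergent recurrence p_i = a_i*p_{i-1} + p_{i-2}, q_i = a_i*q_{i-1} + q_{i-2} with p_{-2}=0, p_{-1}=1, q_{-2}=1, q_{-1}=0:
  i=0: a_0=7, p_0 = 7*1 + 0 = 7, q_0 = 7*0 + 1 = 1.
  i=1: a_1=10, p_1 = 10*7 + 1 = 71, q_1 = 10*1 + 0 = 10.
  i=2: a_2=7, p_2 = 7*71 + 7 = 504, q_2 = 7*10 + 1 = 71.
  i=3: a_3=12, p_3 = 12*504 + 71 = 6119, q_3 = 12*71 + 10 = 862.
  i=4: a_4=9, p_4 = 9*6119 + 504 = 55575, q_4 = 9*862 + 71 = 7829.

7/1, 71/10, 504/71, 6119/862, 55575/7829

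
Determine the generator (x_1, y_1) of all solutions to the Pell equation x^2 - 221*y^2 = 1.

(x, y) = (1665, 112)

First expand sqrt(221) as a continued fraction. With x_i = (sqrt(221) + m_i)/d_i and (m_0, d_0) = (0, 1): a_0 = floor(sqrt(221)) = 14, since 14^2 = 196 <= 221 < 225 = 15^2.
Iterate m_{i+1} = d_i*a_i - m_i, d_{i+1} = (221 - m_{i+1}^2)/d_i, a_{i+1} = floor((a_0 + m_{i+1})/d_{i+1}):
  m_1 = 1*14 - 0 = 14, d_1 = (221 - 14^2)/1 = 25/1 = 25, a_1 = floor((14 + 14)/25) = 1.
  m_2 = 25*1 - 14 = 11, d_2 = (221 - 11^2)/25 = 100/25 = 4, a_2 = floor((14 + 11)/4) = 6.
  m_3 = 4*6 - 11 = 13, d_3 = (221 - 13^2)/4 = 52/4 = 13, a_3 = floor((14 + 13)/13) = 2.
  m_4 = 13*2 - 13 = 13, d_4 = (221 - 13^2)/13 = 52/13 = 4, a_4 = floor((14 + 13)/4) = 6.
  m_5 = 4*6 - 13 = 11, d_5 = (221 - 11^2)/4 = 100/4 = 25, a_5 = floor((14 + 11)/25) = 1.
  m_6 = 25*1 - 11 = 14, d_6 = (221 - 14^2)/25 = 25/25 = 1, a_6 = floor((14 + 14)/1) = 28.
  m_7 = 1*28 - 14 = 14, d_7 = (221 - 14^2)/1 = 25/1 = 25: (m_7, d_7) = (m_1, d_1) = (14, 25), so from here the quotients repeat a_1, ..., a_6; the period length is 6.
So sqrt(221) = [14; (1, 6, 2, 6, 1, 28)] with period length k = 6.
k is even, so the fundamental solution of x^2 - 221y^2 = 1 is (p_{k-1}, q_{k-1}) = (p_5, q_5); compute convergents through index 5.
Convergents (p_i = a_i*p_{i-1} + p_{i-2}, q_i = a_i*q_{i-1} + q_{i-2} with p_{-2}=0, p_{-1}=1, q_{-2}=1, q_{-1}=0):
  i=0: a_0=14, p_0 = 14*1 + 0 = 14, q_0 = 14*0 + 1 = 1.
  i=1: a_1=1, p_1 = 1*14 + 1 = 15, q_1 = 1*1 + 0 = 1.
  i=2: a_2=6, p_2 = 6*15 + 14 = 104, q_2 = 6*1 + 1 = 7.
  i=3: a_3=2, p_3 = 2*104 + 15 = 223, q_3 = 2*7 + 1 = 15.
  i=4: a_4=6, p_4 = 6*223 + 104 = 1442, q_4 = 6*15 + 7 = 97.
  i=5: a_5=1, p_5 = 1*1442 + 223 = 1665, q_5 = 1*97 + 15 = 112.
Check: 1665^2 - 221*112^2 = 2772225 - 2772224 = 1, so (x, y) = (1665, 112) solves the equation, and by the theorem it is the least positive solution.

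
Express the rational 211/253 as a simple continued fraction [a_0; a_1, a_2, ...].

Run the Euclidean algorithm on 211 and 253; the successive quotients are the partial quotients a_0, a_1, ... (each step inverts the fractional part left over by the previous one):
  211 = 0*253 + 211, so a_0 = 0.
  253 = 1*211 + 42, so a_1 = 1.
  211 = 5*42 + 1, so a_2 = 5.
  42 = 42*1 + 0, so a_3 = 42.
The remainder reaches 0 after 4 divisions, so the expansion has 4 partial quotients, read off in order.

[0; 1, 5, 42]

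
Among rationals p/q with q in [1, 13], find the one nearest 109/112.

Expand x = 109/112 as a continued fraction with the Euclidean algorithm:
  109 = 0*112 + 109, so a_0 = 0.
  112 = 1*109 + 3, so a_1 = 1.
  109 = 36*3 + 1, so a_2 = 36.
  3 = 3*1 + 0, so a_3 = 3.
so x = [0; 1, 36, 3].
Convergents (p_i = a_i*p_{i-1} + p_{i-2}, q_i = a_i*q_{i-1} + q_{i-2} with p_{-2}=0, p_{-1}=1, q_{-2}=1, q_{-1}=0), until the denominator exceeds 13:
  i=0: a_0=0, p_0 = 0*1 + 0 = 0, q_0 = 0*0 + 1 = 1.
  i=1: a_1=1, p_1 = 1*0 + 1 = 1, q_1 = 1*1 + 0 = 1.
  i=2: a_2=36, p_2 = 36*1 + 0 = 36, q_2 = 36*1 + 1 = 37.
q_2 = 37 > 13, so the last convergent with denominator <= 13 is p_1/q_1 = 1/1.
The closest fraction with denominator <= 13 is either p_1/q_1 or the intermediate fraction (k*p_1 + p_0)/(k*q_1 + q_0) with the largest k >= 1 whose denominator stays <= 13; these approach x as k grows, and every other convergent or intermediate fraction in range is farther away.
Largest k: floor((13 - q_0)/q_1) = floor((13 - 1)/1) = 12.
That gives (12*1 + 0)/(12*1 + 1) = 12/13.
Compare the errors: |x - 1/1| = |109*1 - 1*112|/(112*1) = 3/112, and |x - 12/13| = |109*13 - 12*112|/(112*13) = 73/1456.
Cross-multiplying, 3*1456 = 4368 < 8176 = 73*112, so 3/112 is smaller: the convergent 1/1 is closer to x than 12/13.

1/1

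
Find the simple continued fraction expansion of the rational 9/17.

[0; 1, 1, 8]

Run the Euclidean algorithm on 9 and 17; the successive quotients are the partial quotients a_0, a_1, ... (each step inverts the fractional part left over by the previous one):
  9 = 0*17 + 9, so a_0 = 0.
  17 = 1*9 + 8, so a_1 = 1.
  9 = 1*8 + 1, so a_2 = 1.
  8 = 8*1 + 0, so a_3 = 8.
The remainder reaches 0 after 4 divisions, so the expansion has 4 partial quotients, read off in order.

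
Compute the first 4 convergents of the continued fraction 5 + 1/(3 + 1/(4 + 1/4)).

5/1, 16/3, 69/13, 292/55

Using the convergent recurrence p_i = a_i*p_{i-1} + p_{i-2}, q_i = a_i*q_{i-1} + q_{i-2} with p_{-2}=0, p_{-1}=1, q_{-2}=1, q_{-1}=0:
  i=0: a_0=5, p_0 = 5*1 + 0 = 5, q_0 = 5*0 + 1 = 1.
  i=1: a_1=3, p_1 = 3*5 + 1 = 16, q_1 = 3*1 + 0 = 3.
  i=2: a_2=4, p_2 = 4*16 + 5 = 69, q_2 = 4*3 + 1 = 13.
  i=3: a_3=4, p_3 = 4*69 + 16 = 292, q_3 = 4*13 + 3 = 55.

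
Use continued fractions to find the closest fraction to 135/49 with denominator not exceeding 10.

11/4

Expand x = 135/49 as a continued fraction with the Euclidean algorithm:
  135 = 2*49 + 37, so a_0 = 2.
  49 = 1*37 + 12, so a_1 = 1.
  37 = 3*12 + 1, so a_2 = 3.
  12 = 12*1 + 0, so a_3 = 12.
so x = [2; 1, 3, 12].
Convergents (p_i = a_i*p_{i-1} + p_{i-2}, q_i = a_i*q_{i-1} + q_{i-2} with p_{-2}=0, p_{-1}=1, q_{-2}=1, q_{-1}=0), until the denominator exceeds 10:
  i=0: a_0=2, p_0 = 2*1 + 0 = 2, q_0 = 2*0 + 1 = 1.
  i=1: a_1=1, p_1 = 1*2 + 1 = 3, q_1 = 1*1 + 0 = 1.
  i=2: a_2=3, p_2 = 3*3 + 2 = 11, q_2 = 3*1 + 1 = 4.
  i=3: a_3=12, p_3 = 12*11 + 3 = 135, q_3 = 12*4 + 1 = 49.
q_3 = 49 > 10, so the last convergent with denominator <= 10 is p_2/q_2 = 11/4.
The closest fraction with denominator <= 10 is either p_2/q_2 or the intermediate fraction (k*p_2 + p_1)/(k*q_2 + q_1) with the largest k >= 1 whose denominator stays <= 10; these approach x as k grows, and every other convergent or intermediate fraction in range is farther away.
Largest k: floor((10 - q_1)/q_2) = floor((10 - 1)/4) = 2.
That gives (2*11 + 3)/(2*4 + 1) = 25/9.
Compare the errors: |x - 11/4| = |135*4 - 11*49|/(49*4) = 1/196, and |x - 25/9| = |135*9 - 25*49|/(49*9) = 10/441.
Cross-multiplying, 1*441 = 441 < 1960 = 10*196, so 1/196 is smaller: the convergent 11/4 is closer to x than 25/9.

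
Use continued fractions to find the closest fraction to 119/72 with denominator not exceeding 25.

Expand x = 119/72 as a continued fraction with the Euclidean algorithm:
  119 = 1*72 + 47, so a_0 = 1.
  72 = 1*47 + 25, so a_1 = 1.
  47 = 1*25 + 22, so a_2 = 1.
  25 = 1*22 + 3, so a_3 = 1.
  22 = 7*3 + 1, so a_4 = 7.
  3 = 3*1 + 0, so a_5 = 3.
so x = [1; 1, 1, 1, 7, 3].
Convergents (p_i = a_i*p_{i-1} + p_{i-2}, q_i = a_i*q_{i-1} + q_{i-2} with p_{-2}=0, p_{-1}=1, q_{-2}=1, q_{-1}=0), until the denominator exceeds 25:
  i=0: a_0=1, p_0 = 1*1 + 0 = 1, q_0 = 1*0 + 1 = 1.
  i=1: a_1=1, p_1 = 1*1 + 1 = 2, q_1 = 1*1 + 0 = 1.
  i=2: a_2=1, p_2 = 1*2 + 1 = 3, q_2 = 1*1 + 1 = 2.
  i=3: a_3=1, p_3 = 1*3 + 2 = 5, q_3 = 1*2 + 1 = 3.
  i=4: a_4=7, p_4 = 7*5 + 3 = 38, q_4 = 7*3 + 2 = 23.
  i=5: a_5=3, p_5 = 3*38 + 5 = 119, q_5 = 3*23 + 3 = 72.
q_5 = 72 > 25, so the last convergent with denominator <= 25 is p_4/q_4 = 38/23.
The closest fraction with denominator <= 25 is either p_4/q_4 or the intermediate fraction (k*p_4 + p_3)/(k*q_4 + q_3) with the largest k >= 1 whose denominator stays <= 25; these approach x as k grows, and every other convergent or intermediate fraction in range is farther away.
Largest k: floor((25 - q_3)/q_4) = floor((25 - 3)/23) = 0.
Since k = 0, no intermediate fraction beyond p_4/q_4 has denominator <= 25, so the convergent 38/23 is the closest (its error is |119*23 - 38*72|/(72*23) = 1/1656).

38/23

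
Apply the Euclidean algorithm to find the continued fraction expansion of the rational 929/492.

Run the Euclidean algorithm on 929 and 492; the successive quotients are the partial quotients a_0, a_1, ... (each step inverts the fractional part left over by the previous one):
  929 = 1*492 + 437, so a_0 = 1.
  492 = 1*437 + 55, so a_1 = 1.
  437 = 7*55 + 52, so a_2 = 7.
  55 = 1*52 + 3, so a_3 = 1.
  52 = 17*3 + 1, so a_4 = 17.
  3 = 3*1 + 0, so a_5 = 3.
The remainder reaches 0 after 6 divisions, so the expansion has 6 partial quotients, read off in order.

[1; 1, 7, 1, 17, 3]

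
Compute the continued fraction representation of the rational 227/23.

Run the Euclidean algorithm on 227 and 23; the successive quotients are the partial quotients a_0, a_1, ... (each step inverts the fractional part left over by the previous one):
  227 = 9*23 + 20, so a_0 = 9.
  23 = 1*20 + 3, so a_1 = 1.
  20 = 6*3 + 2, so a_2 = 6.
  3 = 1*2 + 1, so a_3 = 1.
  2 = 2*1 + 0, so a_4 = 2.
The remainder reaches 0 after 5 divisions, so the expansion has 5 partial quotients, read off in order.

[9; 1, 6, 1, 2]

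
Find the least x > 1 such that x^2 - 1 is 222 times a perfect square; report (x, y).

(x, y) = (149, 10)

First expand sqrt(222) as a continued fraction. With x_i = (sqrt(222) + m_i)/d_i and (m_0, d_0) = (0, 1): a_0 = floor(sqrt(222)) = 14, since 14^2 = 196 <= 222 < 225 = 15^2.
Iterate m_{i+1} = d_i*a_i - m_i, d_{i+1} = (222 - m_{i+1}^2)/d_i, a_{i+1} = floor((a_0 + m_{i+1})/d_{i+1}):
  m_1 = 1*14 - 0 = 14, d_1 = (222 - 14^2)/1 = 26/1 = 26, a_1 = floor((14 + 14)/26) = 1.
  m_2 = 26*1 - 14 = 12, d_2 = (222 - 12^2)/26 = 78/26 = 3, a_2 = floor((14 + 12)/3) = 8.
  m_3 = 3*8 - 12 = 12, d_3 = (222 - 12^2)/3 = 78/3 = 26, a_3 = floor((14 + 12)/26) = 1.
  m_4 = 26*1 - 12 = 14, d_4 = (222 - 14^2)/26 = 26/26 = 1, a_4 = floor((14 + 14)/1) = 28.
  m_5 = 1*28 - 14 = 14, d_5 = (222 - 14^2)/1 = 26/1 = 26: (m_5, d_5) = (m_1, d_1) = (14, 26), so from here the quotients repeat a_1, ..., a_4; the period length is 4.
So sqrt(222) = [14; (1, 8, 1, 28)] with period length k = 4.
k is even, so the fundamental solution of x^2 - 222y^2 = 1 is (p_{k-1}, q_{k-1}) = (p_3, q_3); compute convergents through index 3.
Convergents (p_i = a_i*p_{i-1} + p_{i-2}, q_i = a_i*q_{i-1} + q_{i-2} with p_{-2}=0, p_{-1}=1, q_{-2}=1, q_{-1}=0):
  i=0: a_0=14, p_0 = 14*1 + 0 = 14, q_0 = 14*0 + 1 = 1.
  i=1: a_1=1, p_1 = 1*14 + 1 = 15, q_1 = 1*1 + 0 = 1.
  i=2: a_2=8, p_2 = 8*15 + 14 = 134, q_2 = 8*1 + 1 = 9.
  i=3: a_3=1, p_3 = 1*134 + 15 = 149, q_3 = 1*9 + 1 = 10.
Check: 149^2 - 222*10^2 = 22201 - 22200 = 1, so (x, y) = (149, 10) solves the equation, and by the theorem it is the least positive solution.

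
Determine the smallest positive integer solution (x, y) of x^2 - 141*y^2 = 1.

First expand sqrt(141) as a continued fraction. With x_i = (sqrt(141) + m_i)/d_i and (m_0, d_0) = (0, 1): a_0 = floor(sqrt(141)) = 11, since 11^2 = 121 <= 141 < 144 = 12^2.
Iterate m_{i+1} = d_i*a_i - m_i, d_{i+1} = (141 - m_{i+1}^2)/d_i, a_{i+1} = floor((a_0 + m_{i+1})/d_{i+1}):
  m_1 = 1*11 - 0 = 11, d_1 = (141 - 11^2)/1 = 20/1 = 20, a_1 = floor((11 + 11)/20) = 1.
  m_2 = 20*1 - 11 = 9, d_2 = (141 - 9^2)/20 = 60/20 = 3, a_2 = floor((11 + 9)/3) = 6.
  m_3 = 3*6 - 9 = 9, d_3 = (141 - 9^2)/3 = 60/3 = 20, a_3 = floor((11 + 9)/20) = 1.
  m_4 = 20*1 - 9 = 11, d_4 = (141 - 11^2)/20 = 20/20 = 1, a_4 = floor((11 + 11)/1) = 22.
  m_5 = 1*22 - 11 = 11, d_5 = (141 - 11^2)/1 = 20/1 = 20: (m_5, d_5) = (m_1, d_1) = (11, 20), so from here the quotients repeat a_1, ..., a_4; the period length is 4.
So sqrt(141) = [11; (1, 6, 1, 22)] with period length k = 4.
k is even, so the fundamental solution of x^2 - 141y^2 = 1 is (p_{k-1}, q_{k-1}) = (p_3, q_3); compute convergents through index 3.
Convergents (p_i = a_i*p_{i-1} + p_{i-2}, q_i = a_i*q_{i-1} + q_{i-2} with p_{-2}=0, p_{-1}=1, q_{-2}=1, q_{-1}=0):
  i=0: a_0=11, p_0 = 11*1 + 0 = 11, q_0 = 11*0 + 1 = 1.
  i=1: a_1=1, p_1 = 1*11 + 1 = 12, q_1 = 1*1 + 0 = 1.
  i=2: a_2=6, p_2 = 6*12 + 11 = 83, q_2 = 6*1 + 1 = 7.
  i=3: a_3=1, p_3 = 1*83 + 12 = 95, q_3 = 1*7 + 1 = 8.
Check: 95^2 - 141*8^2 = 9025 - 9024 = 1, so (x, y) = (95, 8) solves the equation, and by the theorem it is the least positive solution.

(x, y) = (95, 8)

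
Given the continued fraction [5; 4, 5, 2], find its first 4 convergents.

5/1, 21/4, 110/21, 241/46

Using the convergent recurrence p_i = a_i*p_{i-1} + p_{i-2}, q_i = a_i*q_{i-1} + q_{i-2} with p_{-2}=0, p_{-1}=1, q_{-2}=1, q_{-1}=0:
  i=0: a_0=5, p_0 = 5*1 + 0 = 5, q_0 = 5*0 + 1 = 1.
  i=1: a_1=4, p_1 = 4*5 + 1 = 21, q_1 = 4*1 + 0 = 4.
  i=2: a_2=5, p_2 = 5*21 + 5 = 110, q_2 = 5*4 + 1 = 21.
  i=3: a_3=2, p_3 = 2*110 + 21 = 241, q_3 = 2*21 + 4 = 46.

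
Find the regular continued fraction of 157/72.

[2; 5, 1, 1, 6]

Run the Euclidean algorithm on 157 and 72; the successive quotients are the partial quotients a_0, a_1, ... (each step inverts the fractional part left over by the previous one):
  157 = 2*72 + 13, so a_0 = 2.
  72 = 5*13 + 7, so a_1 = 5.
  13 = 1*7 + 6, so a_2 = 1.
  7 = 1*6 + 1, so a_3 = 1.
  6 = 6*1 + 0, so a_4 = 6.
The remainder reaches 0 after 5 divisions, so the expansion has 5 partial quotients, read off in order.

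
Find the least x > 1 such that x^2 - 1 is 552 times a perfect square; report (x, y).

First expand sqrt(552) as a continued fraction. With x_i = (sqrt(552) + m_i)/d_i and (m_0, d_0) = (0, 1): a_0 = floor(sqrt(552)) = 23, since 23^2 = 529 <= 552 < 576 = 24^2.
Iterate m_{i+1} = d_i*a_i - m_i, d_{i+1} = (552 - m_{i+1}^2)/d_i, a_{i+1} = floor((a_0 + m_{i+1})/d_{i+1}):
  m_1 = 1*23 - 0 = 23, d_1 = (552 - 23^2)/1 = 23/1 = 23, a_1 = floor((23 + 23)/23) = 2.
  m_2 = 23*2 - 23 = 23, d_2 = (552 - 23^2)/23 = 23/23 = 1, a_2 = floor((23 + 23)/1) = 46.
  m_3 = 1*46 - 23 = 23, d_3 = (552 - 23^2)/1 = 23/1 = 23: (m_3, d_3) = (m_1, d_1) = (23, 23), so from here the quotients repeat a_1, a_2; the period length is 2.
So sqrt(552) = [23; (2, 46)] with period length k = 2.
k is even, so the fundamental solution of x^2 - 552y^2 = 1 is (p_{k-1}, q_{k-1}) = (p_1, q_1); compute convergents through index 1.
Convergents (p_i = a_i*p_{i-1} + p_{i-2}, q_i = a_i*q_{i-1} + q_{i-2} with p_{-2}=0, p_{-1}=1, q_{-2}=1, q_{-1}=0):
  i=0: a_0=23, p_0 = 23*1 + 0 = 23, q_0 = 23*0 + 1 = 1.
  i=1: a_1=2, p_1 = 2*23 + 1 = 47, q_1 = 2*1 + 0 = 2.
Check: 47^2 - 552*2^2 = 2209 - 2208 = 1, so (x, y) = (47, 2) solves the equation, and by the theorem it is the least positive solution.

(x, y) = (47, 2)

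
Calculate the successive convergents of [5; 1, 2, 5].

Using the convergent recurrence p_i = a_i*p_{i-1} + p_{i-2}, q_i = a_i*q_{i-1} + q_{i-2} with p_{-2}=0, p_{-1}=1, q_{-2}=1, q_{-1}=0:
  i=0: a_0=5, p_0 = 5*1 + 0 = 5, q_0 = 5*0 + 1 = 1.
  i=1: a_1=1, p_1 = 1*5 + 1 = 6, q_1 = 1*1 + 0 = 1.
  i=2: a_2=2, p_2 = 2*6 + 5 = 17, q_2 = 2*1 + 1 = 3.
  i=3: a_3=5, p_3 = 5*17 + 6 = 91, q_3 = 5*3 + 1 = 16.

5/1, 6/1, 17/3, 91/16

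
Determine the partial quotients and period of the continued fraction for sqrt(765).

[27; (1, 1, 1, 13, 6, 13, 1, 1, 1, 54)]

Write x_i = (sqrt(765) + m_i)/d_i with (m_0, d_0) = (0, 1). a_0 = floor(sqrt(765)) = 27, since 27^2 = 729 <= 765 < 784 = 28^2.
Iterate m_{i+1} = d_i*a_i - m_i, d_{i+1} = (765 - m_{i+1}^2)/d_i, a_{i+1} = floor((a_0 + m_{i+1})/d_{i+1}):
  m_1 = 1*27 - 0 = 27, d_1 = (765 - 27^2)/1 = 36/1 = 36, a_1 = floor((27 + 27)/36) = 1.
  m_2 = 36*1 - 27 = 9, d_2 = (765 - 9^2)/36 = 684/36 = 19, a_2 = floor((27 + 9)/19) = 1.
  m_3 = 19*1 - 9 = 10, d_3 = (765 - 10^2)/19 = 665/19 = 35, a_3 = floor((27 + 10)/35) = 1.
  m_4 = 35*1 - 10 = 25, d_4 = (765 - 25^2)/35 = 140/35 = 4, a_4 = floor((27 + 25)/4) = 13.
  m_5 = 4*13 - 25 = 27, d_5 = (765 - 27^2)/4 = 36/4 = 9, a_5 = floor((27 + 27)/9) = 6.
  m_6 = 9*6 - 27 = 27, d_6 = (765 - 27^2)/9 = 36/9 = 4, a_6 = floor((27 + 27)/4) = 13.
  m_7 = 4*13 - 27 = 25, d_7 = (765 - 25^2)/4 = 140/4 = 35, a_7 = floor((27 + 25)/35) = 1.
  m_8 = 35*1 - 25 = 10, d_8 = (765 - 10^2)/35 = 665/35 = 19, a_8 = floor((27 + 10)/19) = 1.
  m_9 = 19*1 - 10 = 9, d_9 = (765 - 9^2)/19 = 684/19 = 36, a_9 = floor((27 + 9)/36) = 1.
  m_10 = 36*1 - 9 = 27, d_10 = (765 - 27^2)/36 = 36/36 = 1, a_10 = floor((27 + 27)/1) = 54.
  m_11 = 1*54 - 27 = 27, d_11 = (765 - 27^2)/1 = 36/1 = 36: (m_11, d_11) = (m_1, d_1) = (27, 36), so from here the quotients repeat a_1, ..., a_10; the period length is 10.
Hence the expansion of sqrt(765) is a_0 = 27 followed by the repeating block 1, 1, 1, 13, 6, 13, 1, 1, 1, 54 (period 10).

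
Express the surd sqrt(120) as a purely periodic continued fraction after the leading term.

Write x_i = (sqrt(120) + m_i)/d_i with (m_0, d_0) = (0, 1). a_0 = floor(sqrt(120)) = 10, since 10^2 = 100 <= 120 < 121 = 11^2.
Iterate m_{i+1} = d_i*a_i - m_i, d_{i+1} = (120 - m_{i+1}^2)/d_i, a_{i+1} = floor((a_0 + m_{i+1})/d_{i+1}):
  m_1 = 1*10 - 0 = 10, d_1 = (120 - 10^2)/1 = 20/1 = 20, a_1 = floor((10 + 10)/20) = 1.
  m_2 = 20*1 - 10 = 10, d_2 = (120 - 10^2)/20 = 20/20 = 1, a_2 = floor((10 + 10)/1) = 20.
  m_3 = 1*20 - 10 = 10, d_3 = (120 - 10^2)/1 = 20/1 = 20: (m_3, d_3) = (m_1, d_1) = (10, 20), so from here the quotients repeat a_1, a_2; the period length is 2.
Hence the expansion of sqrt(120) is a_0 = 10 followed by the repeating block 1, 20 (period 2).

[10; (1, 20)]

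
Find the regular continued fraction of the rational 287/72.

Run the Euclidean algorithm on 287 and 72; the successive quotients are the partial quotients a_0, a_1, ... (each step inverts the fractional part left over by the previous one):
  287 = 3*72 + 71, so a_0 = 3.
  72 = 1*71 + 1, so a_1 = 1.
  71 = 71*1 + 0, so a_2 = 71.
The remainder reaches 0 after 3 divisions, so the expansion has 3 partial quotients, read off in order.

[3; 1, 71]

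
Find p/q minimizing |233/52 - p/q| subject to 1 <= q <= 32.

121/27

Expand x = 233/52 as a continued fraction with the Euclidean algorithm:
  233 = 4*52 + 25, so a_0 = 4.
  52 = 2*25 + 2, so a_1 = 2.
  25 = 12*2 + 1, so a_2 = 12.
  2 = 2*1 + 0, so a_3 = 2.
so x = [4; 2, 12, 2].
Convergents (p_i = a_i*p_{i-1} + p_{i-2}, q_i = a_i*q_{i-1} + q_{i-2} with p_{-2}=0, p_{-1}=1, q_{-2}=1, q_{-1}=0), until the denominator exceeds 32:
  i=0: a_0=4, p_0 = 4*1 + 0 = 4, q_0 = 4*0 + 1 = 1.
  i=1: a_1=2, p_1 = 2*4 + 1 = 9, q_1 = 2*1 + 0 = 2.
  i=2: a_2=12, p_2 = 12*9 + 4 = 112, q_2 = 12*2 + 1 = 25.
  i=3: a_3=2, p_3 = 2*112 + 9 = 233, q_3 = 2*25 + 2 = 52.
q_3 = 52 > 32, so the last convergent with denominator <= 32 is p_2/q_2 = 112/25.
The closest fraction with denominator <= 32 is either p_2/q_2 or the intermediate fraction (k*p_2 + p_1)/(k*q_2 + q_1) with the largest k >= 1 whose denominator stays <= 32; these approach x as k grows, and every other convergent or intermediate fraction in range is farther away.
Largest k: floor((32 - q_1)/q_2) = floor((32 - 2)/25) = 1.
That gives (1*112 + 9)/(1*25 + 2) = 121/27.
Compare the errors: |x - 112/25| = |233*25 - 112*52|/(52*25) = 1/1300, and |x - 121/27| = |233*27 - 121*52|/(52*27) = 1/1404.
Cross-multiplying, 1*1300 = 1300 < 1404 = 1*1404, so 1/1404 is smaller: the intermediate fraction 121/27 is closer to x than 112/25.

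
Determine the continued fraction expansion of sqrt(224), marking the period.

[14; (1, 28)]

Write x_i = (sqrt(224) + m_i)/d_i with (m_0, d_0) = (0, 1). a_0 = floor(sqrt(224)) = 14, since 14^2 = 196 <= 224 < 225 = 15^2.
Iterate m_{i+1} = d_i*a_i - m_i, d_{i+1} = (224 - m_{i+1}^2)/d_i, a_{i+1} = floor((a_0 + m_{i+1})/d_{i+1}):
  m_1 = 1*14 - 0 = 14, d_1 = (224 - 14^2)/1 = 28/1 = 28, a_1 = floor((14 + 14)/28) = 1.
  m_2 = 28*1 - 14 = 14, d_2 = (224 - 14^2)/28 = 28/28 = 1, a_2 = floor((14 + 14)/1) = 28.
  m_3 = 1*28 - 14 = 14, d_3 = (224 - 14^2)/1 = 28/1 = 28: (m_3, d_3) = (m_1, d_1) = (14, 28), so from here the quotients repeat a_1, a_2; the period length is 2.
Hence the expansion of sqrt(224) is a_0 = 14 followed by the repeating block 1, 28 (period 2).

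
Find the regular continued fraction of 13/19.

[0; 1, 2, 6]

Run the Euclidean algorithm on 13 and 19; the successive quotients are the partial quotients a_0, a_1, ... (each step inverts the fractional part left over by the previous one):
  13 = 0*19 + 13, so a_0 = 0.
  19 = 1*13 + 6, so a_1 = 1.
  13 = 2*6 + 1, so a_2 = 2.
  6 = 6*1 + 0, so a_3 = 6.
The remainder reaches 0 after 4 divisions, so the expansion has 4 partial quotients, read off in order.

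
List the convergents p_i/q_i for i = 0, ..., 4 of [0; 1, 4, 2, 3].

0/1, 1/1, 4/5, 9/11, 31/38

Using the convergent recurrence p_i = a_i*p_{i-1} + p_{i-2}, q_i = a_i*q_{i-1} + q_{i-2} with p_{-2}=0, p_{-1}=1, q_{-2}=1, q_{-1}=0:
  i=0: a_0=0, p_0 = 0*1 + 0 = 0, q_0 = 0*0 + 1 = 1.
  i=1: a_1=1, p_1 = 1*0 + 1 = 1, q_1 = 1*1 + 0 = 1.
  i=2: a_2=4, p_2 = 4*1 + 0 = 4, q_2 = 4*1 + 1 = 5.
  i=3: a_3=2, p_3 = 2*4 + 1 = 9, q_3 = 2*5 + 1 = 11.
  i=4: a_4=3, p_4 = 3*9 + 4 = 31, q_4 = 3*11 + 5 = 38.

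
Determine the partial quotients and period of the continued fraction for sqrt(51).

[7; (7, 14)]

Write x_i = (sqrt(51) + m_i)/d_i with (m_0, d_0) = (0, 1). a_0 = floor(sqrt(51)) = 7, since 7^2 = 49 <= 51 < 64 = 8^2.
Iterate m_{i+1} = d_i*a_i - m_i, d_{i+1} = (51 - m_{i+1}^2)/d_i, a_{i+1} = floor((a_0 + m_{i+1})/d_{i+1}):
  m_1 = 1*7 - 0 = 7, d_1 = (51 - 7^2)/1 = 2/1 = 2, a_1 = floor((7 + 7)/2) = 7.
  m_2 = 2*7 - 7 = 7, d_2 = (51 - 7^2)/2 = 2/2 = 1, a_2 = floor((7 + 7)/1) = 14.
  m_3 = 1*14 - 7 = 7, d_3 = (51 - 7^2)/1 = 2/1 = 2: (m_3, d_3) = (m_1, d_1) = (7, 2), so from here the quotients repeat a_1, a_2; the period length is 2.
Hence the expansion of sqrt(51) is a_0 = 7 followed by the repeating block 7, 14 (period 2).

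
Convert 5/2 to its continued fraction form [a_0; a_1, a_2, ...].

Run the Euclidean algorithm on 5 and 2; the successive quotients are the partial quotients a_0, a_1, ... (each step inverts the fractional part left over by the previous one):
  5 = 2*2 + 1, so a_0 = 2.
  2 = 2*1 + 0, so a_1 = 2.
The remainder reaches 0 after 2 divisions, so the expansion has 2 partial quotients, read off in order.

[2; 2]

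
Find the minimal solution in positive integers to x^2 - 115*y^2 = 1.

First expand sqrt(115) as a continued fraction. With x_i = (sqrt(115) + m_i)/d_i and (m_0, d_0) = (0, 1): a_0 = floor(sqrt(115)) = 10, since 10^2 = 100 <= 115 < 121 = 11^2.
Iterate m_{i+1} = d_i*a_i - m_i, d_{i+1} = (115 - m_{i+1}^2)/d_i, a_{i+1} = floor((a_0 + m_{i+1})/d_{i+1}):
  m_1 = 1*10 - 0 = 10, d_1 = (115 - 10^2)/1 = 15/1 = 15, a_1 = floor((10 + 10)/15) = 1.
  m_2 = 15*1 - 10 = 5, d_2 = (115 - 5^2)/15 = 90/15 = 6, a_2 = floor((10 + 5)/6) = 2.
  m_3 = 6*2 - 5 = 7, d_3 = (115 - 7^2)/6 = 66/6 = 11, a_3 = floor((10 + 7)/11) = 1.
  m_4 = 11*1 - 7 = 4, d_4 = (115 - 4^2)/11 = 99/11 = 9, a_4 = floor((10 + 4)/9) = 1.
  m_5 = 9*1 - 4 = 5, d_5 = (115 - 5^2)/9 = 90/9 = 10, a_5 = floor((10 + 5)/10) = 1.
  m_6 = 10*1 - 5 = 5, d_6 = (115 - 5^2)/10 = 90/10 = 9, a_6 = floor((10 + 5)/9) = 1.
  m_7 = 9*1 - 5 = 4, d_7 = (115 - 4^2)/9 = 99/9 = 11, a_7 = floor((10 + 4)/11) = 1.
  m_8 = 11*1 - 4 = 7, d_8 = (115 - 7^2)/11 = 66/11 = 6, a_8 = floor((10 + 7)/6) = 2.
  m_9 = 6*2 - 7 = 5, d_9 = (115 - 5^2)/6 = 90/6 = 15, a_9 = floor((10 + 5)/15) = 1.
  m_10 = 15*1 - 5 = 10, d_10 = (115 - 10^2)/15 = 15/15 = 1, a_10 = floor((10 + 10)/1) = 20.
  m_11 = 1*20 - 10 = 10, d_11 = (115 - 10^2)/1 = 15/1 = 15: (m_11, d_11) = (m_1, d_1) = (10, 15), so from here the quotients repeat a_1, ..., a_10; the period length is 10.
So sqrt(115) = [10; (1, 2, 1, 1, 1, 1, 1, 2, 1, 20)] with period length k = 10.
k is even, so the fundamental solution of x^2 - 115y^2 = 1 is (p_{k-1}, q_{k-1}) = (p_9, q_9); compute convergents through index 9.
Convergents (p_i = a_i*p_{i-1} + p_{i-2}, q_i = a_i*q_{i-1} + q_{i-2} with p_{-2}=0, p_{-1}=1, q_{-2}=1, q_{-1}=0):
  i=0: a_0=10, p_0 = 10*1 + 0 = 10, q_0 = 10*0 + 1 = 1.
  i=1: a_1=1, p_1 = 1*10 + 1 = 11, q_1 = 1*1 + 0 = 1.
  i=2: a_2=2, p_2 = 2*11 + 10 = 32, q_2 = 2*1 + 1 = 3.
  i=3: a_3=1, p_3 = 1*32 + 11 = 43, q_3 = 1*3 + 1 = 4.
  i=4: a_4=1, p_4 = 1*43 + 32 = 75, q_4 = 1*4 + 3 = 7.
  i=5: a_5=1, p_5 = 1*75 + 43 = 118, q_5 = 1*7 + 4 = 11.
  i=6: a_6=1, p_6 = 1*118 + 75 = 193, q_6 = 1*11 + 7 = 18.
  i=7: a_7=1, p_7 = 1*193 + 118 = 311, q_7 = 1*18 + 11 = 29.
  i=8: a_8=2, p_8 = 2*311 + 193 = 815, q_8 = 2*29 + 18 = 76.
  i=9: a_9=1, p_9 = 1*815 + 311 = 1126, q_9 = 1*76 + 29 = 105.
Check: 1126^2 - 115*105^2 = 1267876 - 1267875 = 1, so (x, y) = (1126, 105) solves the equation, and by the theorem it is the least positive solution.

(x, y) = (1126, 105)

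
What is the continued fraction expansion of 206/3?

[68; 1, 2]

Run the Euclidean algorithm on 206 and 3; the successive quotients are the partial quotients a_0, a_1, ... (each step inverts the fractional part left over by the previous one):
  206 = 68*3 + 2, so a_0 = 68.
  3 = 1*2 + 1, so a_1 = 1.
  2 = 2*1 + 0, so a_2 = 2.
The remainder reaches 0 after 3 divisions, so the expansion has 3 partial quotients, read off in order.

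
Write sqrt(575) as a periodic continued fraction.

[23; (1, 46)]

Write x_i = (sqrt(575) + m_i)/d_i with (m_0, d_0) = (0, 1). a_0 = floor(sqrt(575)) = 23, since 23^2 = 529 <= 575 < 576 = 24^2.
Iterate m_{i+1} = d_i*a_i - m_i, d_{i+1} = (575 - m_{i+1}^2)/d_i, a_{i+1} = floor((a_0 + m_{i+1})/d_{i+1}):
  m_1 = 1*23 - 0 = 23, d_1 = (575 - 23^2)/1 = 46/1 = 46, a_1 = floor((23 + 23)/46) = 1.
  m_2 = 46*1 - 23 = 23, d_2 = (575 - 23^2)/46 = 46/46 = 1, a_2 = floor((23 + 23)/1) = 46.
  m_3 = 1*46 - 23 = 23, d_3 = (575 - 23^2)/1 = 46/1 = 46: (m_3, d_3) = (m_1, d_1) = (23, 46), so from here the quotients repeat a_1, a_2; the period length is 2.
Hence the expansion of sqrt(575) is a_0 = 23 followed by the repeating block 1, 46 (period 2).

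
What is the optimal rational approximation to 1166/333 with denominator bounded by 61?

Expand x = 1166/333 as a continued fraction with the Euclidean algorithm:
  1166 = 3*333 + 167, so a_0 = 3.
  333 = 1*167 + 166, so a_1 = 1.
  167 = 1*166 + 1, so a_2 = 1.
  166 = 166*1 + 0, so a_3 = 166.
so x = [3; 1, 1, 166].
Convergents (p_i = a_i*p_{i-1} + p_{i-2}, q_i = a_i*q_{i-1} + q_{i-2} with p_{-2}=0, p_{-1}=1, q_{-2}=1, q_{-1}=0), until the denominator exceeds 61:
  i=0: a_0=3, p_0 = 3*1 + 0 = 3, q_0 = 3*0 + 1 = 1.
  i=1: a_1=1, p_1 = 1*3 + 1 = 4, q_1 = 1*1 + 0 = 1.
  i=2: a_2=1, p_2 = 1*4 + 3 = 7, q_2 = 1*1 + 1 = 2.
  i=3: a_3=166, p_3 = 166*7 + 4 = 1166, q_3 = 166*2 + 1 = 333.
q_3 = 333 > 61, so the last convergent with denominator <= 61 is p_2/q_2 = 7/2.
The closest fraction with denominator <= 61 is either p_2/q_2 or the intermediate fraction (k*p_2 + p_1)/(k*q_2 + q_1) with the largest k >= 1 whose denominator stays <= 61; these approach x as k grows, and every other convergent or intermediate fraction in range is farther away.
Largest k: floor((61 - q_1)/q_2) = floor((61 - 1)/2) = 30.
That gives (30*7 + 4)/(30*2 + 1) = 214/61.
Compare the errors: |x - 7/2| = |1166*2 - 7*333|/(333*2) = 1/666, and |x - 214/61| = |1166*61 - 214*333|/(333*61) = 136/20313.
Cross-multiplying, 1*20313 = 20313 < 90576 = 136*666, so 1/666 is smaller: the convergent 7/2 is closer to x than 214/61.

7/2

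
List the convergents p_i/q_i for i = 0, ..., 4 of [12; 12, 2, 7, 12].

Using the convergent recurrence p_i = a_i*p_{i-1} + p_{i-2}, q_i = a_i*q_{i-1} + q_{i-2} with p_{-2}=0, p_{-1}=1, q_{-2}=1, q_{-1}=0:
  i=0: a_0=12, p_0 = 12*1 + 0 = 12, q_0 = 12*0 + 1 = 1.
  i=1: a_1=12, p_1 = 12*12 + 1 = 145, q_1 = 12*1 + 0 = 12.
  i=2: a_2=2, p_2 = 2*145 + 12 = 302, q_2 = 2*12 + 1 = 25.
  i=3: a_3=7, p_3 = 7*302 + 145 = 2259, q_3 = 7*25 + 12 = 187.
  i=4: a_4=12, p_4 = 12*2259 + 302 = 27410, q_4 = 12*187 + 25 = 2269.

12/1, 145/12, 302/25, 2259/187, 27410/2269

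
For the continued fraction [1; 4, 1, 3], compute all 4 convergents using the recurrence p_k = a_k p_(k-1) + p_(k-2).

1/1, 5/4, 6/5, 23/19

Using the convergent recurrence p_i = a_i*p_{i-1} + p_{i-2}, q_i = a_i*q_{i-1} + q_{i-2} with p_{-2}=0, p_{-1}=1, q_{-2}=1, q_{-1}=0:
  i=0: a_0=1, p_0 = 1*1 + 0 = 1, q_0 = 1*0 + 1 = 1.
  i=1: a_1=4, p_1 = 4*1 + 1 = 5, q_1 = 4*1 + 0 = 4.
  i=2: a_2=1, p_2 = 1*5 + 1 = 6, q_2 = 1*4 + 1 = 5.
  i=3: a_3=3, p_3 = 3*6 + 5 = 23, q_3 = 3*5 + 4 = 19.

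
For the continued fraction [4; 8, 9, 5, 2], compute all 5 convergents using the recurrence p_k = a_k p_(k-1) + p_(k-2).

Using the convergent recurrence p_i = a_i*p_{i-1} + p_{i-2}, q_i = a_i*q_{i-1} + q_{i-2} with p_{-2}=0, p_{-1}=1, q_{-2}=1, q_{-1}=0:
  i=0: a_0=4, p_0 = 4*1 + 0 = 4, q_0 = 4*0 + 1 = 1.
  i=1: a_1=8, p_1 = 8*4 + 1 = 33, q_1 = 8*1 + 0 = 8.
  i=2: a_2=9, p_2 = 9*33 + 4 = 301, q_2 = 9*8 + 1 = 73.
  i=3: a_3=5, p_3 = 5*301 + 33 = 1538, q_3 = 5*73 + 8 = 373.
  i=4: a_4=2, p_4 = 2*1538 + 301 = 3377, q_4 = 2*373 + 73 = 819.

4/1, 33/8, 301/73, 1538/373, 3377/819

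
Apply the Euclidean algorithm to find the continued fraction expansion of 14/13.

[1; 13]

Run the Euclidean algorithm on 14 and 13; the successive quotients are the partial quotients a_0, a_1, ... (each step inverts the fractional part left over by the previous one):
  14 = 1*13 + 1, so a_0 = 1.
  13 = 13*1 + 0, so a_1 = 13.
The remainder reaches 0 after 2 divisions, so the expansion has 2 partial quotients, read off in order.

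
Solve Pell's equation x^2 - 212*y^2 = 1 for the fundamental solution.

First expand sqrt(212) as a continued fraction. With x_i = (sqrt(212) + m_i)/d_i and (m_0, d_0) = (0, 1): a_0 = floor(sqrt(212)) = 14, since 14^2 = 196 <= 212 < 225 = 15^2.
Iterate m_{i+1} = d_i*a_i - m_i, d_{i+1} = (212 - m_{i+1}^2)/d_i, a_{i+1} = floor((a_0 + m_{i+1})/d_{i+1}):
  m_1 = 1*14 - 0 = 14, d_1 = (212 - 14^2)/1 = 16/1 = 16, a_1 = floor((14 + 14)/16) = 1.
  m_2 = 16*1 - 14 = 2, d_2 = (212 - 2^2)/16 = 208/16 = 13, a_2 = floor((14 + 2)/13) = 1.
  m_3 = 13*1 - 2 = 11, d_3 = (212 - 11^2)/13 = 91/13 = 7, a_3 = floor((14 + 11)/7) = 3.
  m_4 = 7*3 - 11 = 10, d_4 = (212 - 10^2)/7 = 112/7 = 16, a_4 = floor((14 + 10)/16) = 1.
  m_5 = 16*1 - 10 = 6, d_5 = (212 - 6^2)/16 = 176/16 = 11, a_5 = floor((14 + 6)/11) = 1.
  m_6 = 11*1 - 6 = 5, d_6 = (212 - 5^2)/11 = 187/11 = 17, a_6 = floor((14 + 5)/17) = 1.
  m_7 = 17*1 - 5 = 12, d_7 = (212 - 12^2)/17 = 68/17 = 4, a_7 = floor((14 + 12)/4) = 6.
  m_8 = 4*6 - 12 = 12, d_8 = (212 - 12^2)/4 = 68/4 = 17, a_8 = floor((14 + 12)/17) = 1.
  m_9 = 17*1 - 12 = 5, d_9 = (212 - 5^2)/17 = 187/17 = 11, a_9 = floor((14 + 5)/11) = 1.
  m_10 = 11*1 - 5 = 6, d_10 = (212 - 6^2)/11 = 176/11 = 16, a_10 = floor((14 + 6)/16) = 1.
  m_11 = 16*1 - 6 = 10, d_11 = (212 - 10^2)/16 = 112/16 = 7, a_11 = floor((14 + 10)/7) = 3.
  m_12 = 7*3 - 10 = 11, d_12 = (212 - 11^2)/7 = 91/7 = 13, a_12 = floor((14 + 11)/13) = 1.
  m_13 = 13*1 - 11 = 2, d_13 = (212 - 2^2)/13 = 208/13 = 16, a_13 = floor((14 + 2)/16) = 1.
  m_14 = 16*1 - 2 = 14, d_14 = (212 - 14^2)/16 = 16/16 = 1, a_14 = floor((14 + 14)/1) = 28.
  m_15 = 1*28 - 14 = 14, d_15 = (212 - 14^2)/1 = 16/1 = 16: (m_15, d_15) = (m_1, d_1) = (14, 16), so from here the quotients repeat a_1, ..., a_14; the period length is 14.
So sqrt(212) = [14; (1, 1, 3, 1, 1, 1, 6, 1, 1, 1, 3, 1, 1, 28)] with period length k = 14.
k is even, so the fundamental solution of x^2 - 212y^2 = 1 is (p_{k-1}, q_{k-1}) = (p_13, q_13); compute convergents through index 13.
Convergents (p_i = a_i*p_{i-1} + p_{i-2}, q_i = a_i*q_{i-1} + q_{i-2} with p_{-2}=0, p_{-1}=1, q_{-2}=1, q_{-1}=0):
  i=0: a_0=14, p_0 = 14*1 + 0 = 14, q_0 = 14*0 + 1 = 1.
  i=1: a_1=1, p_1 = 1*14 + 1 = 15, q_1 = 1*1 + 0 = 1.
  i=2: a_2=1, p_2 = 1*15 + 14 = 29, q_2 = 1*1 + 1 = 2.
  i=3: a_3=3, p_3 = 3*29 + 15 = 102, q_3 = 3*2 + 1 = 7.
  i=4: a_4=1, p_4 = 1*102 + 29 = 131, q_4 = 1*7 + 2 = 9.
  i=5: a_5=1, p_5 = 1*131 + 102 = 233, q_5 = 1*9 + 7 = 16.
  i=6: a_6=1, p_6 = 1*233 + 131 = 364, q_6 = 1*16 + 9 = 25.
  i=7: a_7=6, p_7 = 6*364 + 233 = 2417, q_7 = 6*25 + 16 = 166.
  i=8: a_8=1, p_8 = 1*2417 + 364 = 2781, q_8 = 1*166 + 25 = 191.
  i=9: a_9=1, p_9 = 1*2781 + 2417 = 5198, q_9 = 1*191 + 166 = 357.
  i=10: a_10=1, p_10 = 1*5198 + 2781 = 7979, q_10 = 1*357 + 191 = 548.
  i=11: a_11=3, p_11 = 3*7979 + 5198 = 29135, q_11 = 3*548 + 357 = 2001.
  i=12: a_12=1, p_12 = 1*29135 + 7979 = 37114, q_12 = 1*2001 + 548 = 2549.
  i=13: a_13=1, p_13 = 1*37114 + 29135 = 66249, q_13 = 1*2549 + 2001 = 4550.
Check: 66249^2 - 212*4550^2 = 4388930001 - 4388930000 = 1, so (x, y) = (66249, 4550) solves the equation, and by the theorem it is the least positive solution.

(x, y) = (66249, 4550)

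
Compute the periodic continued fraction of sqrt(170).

Write x_i = (sqrt(170) + m_i)/d_i with (m_0, d_0) = (0, 1). a_0 = floor(sqrt(170)) = 13, since 13^2 = 169 <= 170 < 196 = 14^2.
Iterate m_{i+1} = d_i*a_i - m_i, d_{i+1} = (170 - m_{i+1}^2)/d_i, a_{i+1} = floor((a_0 + m_{i+1})/d_{i+1}):
  m_1 = 1*13 - 0 = 13, d_1 = (170 - 13^2)/1 = 1/1 = 1, a_1 = floor((13 + 13)/1) = 26.
  m_2 = 1*26 - 13 = 13, d_2 = (170 - 13^2)/1 = 1/1 = 1: (m_2, d_2) = (m_1, d_1) = (13, 1), so from here the quotient a_1 repeats; the period length is 1.
Hence the expansion of sqrt(170) is a_0 = 13 followed by the repeating block 26 (period 1).

[13; (26)]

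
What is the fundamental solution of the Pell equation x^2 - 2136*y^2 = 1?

(x, y) = (3678725, 79597)

First expand sqrt(2136) as a continued fraction. With x_i = (sqrt(2136) + m_i)/d_i and (m_0, d_0) = (0, 1): a_0 = floor(sqrt(2136)) = 46, since 46^2 = 2116 <= 2136 < 2209 = 47^2.
Iterate m_{i+1} = d_i*a_i - m_i, d_{i+1} = (2136 - m_{i+1}^2)/d_i, a_{i+1} = floor((a_0 + m_{i+1})/d_{i+1}):
  m_1 = 1*46 - 0 = 46, d_1 = (2136 - 46^2)/1 = 20/1 = 20, a_1 = floor((46 + 46)/20) = 4.
  m_2 = 20*4 - 46 = 34, d_2 = (2136 - 34^2)/20 = 980/20 = 49, a_2 = floor((46 + 34)/49) = 1.
  m_3 = 49*1 - 34 = 15, d_3 = (2136 - 15^2)/49 = 1911/49 = 39, a_3 = floor((46 + 15)/39) = 1.
  m_4 = 39*1 - 15 = 24, d_4 = (2136 - 24^2)/39 = 1560/39 = 40, a_4 = floor((46 + 24)/40) = 1.
  m_5 = 40*1 - 24 = 16, d_5 = (2136 - 16^2)/40 = 1880/40 = 47, a_5 = floor((46 + 16)/47) = 1.
  m_6 = 47*1 - 16 = 31, d_6 = (2136 - 31^2)/47 = 1175/47 = 25, a_6 = floor((46 + 31)/25) = 3.
  m_7 = 25*3 - 31 = 44, d_7 = (2136 - 44^2)/25 = 200/25 = 8, a_7 = floor((46 + 44)/8) = 11.
  m_8 = 8*11 - 44 = 44, d_8 = (2136 - 44^2)/8 = 200/8 = 25, a_8 = floor((46 + 44)/25) = 3.
  m_9 = 25*3 - 44 = 31, d_9 = (2136 - 31^2)/25 = 1175/25 = 47, a_9 = floor((46 + 31)/47) = 1.
  m_10 = 47*1 - 31 = 16, d_10 = (2136 - 16^2)/47 = 1880/47 = 40, a_10 = floor((46 + 16)/40) = 1.
  m_11 = 40*1 - 16 = 24, d_11 = (2136 - 24^2)/40 = 1560/40 = 39, a_11 = floor((46 + 24)/39) = 1.
  m_12 = 39*1 - 24 = 15, d_12 = (2136 - 15^2)/39 = 1911/39 = 49, a_12 = floor((46 + 15)/49) = 1.
  m_13 = 49*1 - 15 = 34, d_13 = (2136 - 34^2)/49 = 980/49 = 20, a_13 = floor((46 + 34)/20) = 4.
  m_14 = 20*4 - 34 = 46, d_14 = (2136 - 46^2)/20 = 20/20 = 1, a_14 = floor((46 + 46)/1) = 92.
  m_15 = 1*92 - 46 = 46, d_15 = (2136 - 46^2)/1 = 20/1 = 20: (m_15, d_15) = (m_1, d_1) = (46, 20), so from here the quotients repeat a_1, ..., a_14; the period length is 14.
So sqrt(2136) = [46; (4, 1, 1, 1, 1, 3, 11, 3, 1, 1, 1, 1, 4, 92)] with period length k = 14.
k is even, so the fundamental solution of x^2 - 2136y^2 = 1 is (p_{k-1}, q_{k-1}) = (p_13, q_13); compute convergents through index 13.
Convergents (p_i = a_i*p_{i-1} + p_{i-2}, q_i = a_i*q_{i-1} + q_{i-2} with p_{-2}=0, p_{-1}=1, q_{-2}=1, q_{-1}=0):
  i=0: a_0=46, p_0 = 46*1 + 0 = 46, q_0 = 46*0 + 1 = 1.
  i=1: a_1=4, p_1 = 4*46 + 1 = 185, q_1 = 4*1 + 0 = 4.
  i=2: a_2=1, p_2 = 1*185 + 46 = 231, q_2 = 1*4 + 1 = 5.
  i=3: a_3=1, p_3 = 1*231 + 185 = 416, q_3 = 1*5 + 4 = 9.
  i=4: a_4=1, p_4 = 1*416 + 231 = 647, q_4 = 1*9 + 5 = 14.
  i=5: a_5=1, p_5 = 1*647 + 416 = 1063, q_5 = 1*14 + 9 = 23.
  i=6: a_6=3, p_6 = 3*1063 + 647 = 3836, q_6 = 3*23 + 14 = 83.
  i=7: a_7=11, p_7 = 11*3836 + 1063 = 43259, q_7 = 11*83 + 23 = 936.
  i=8: a_8=3, p_8 = 3*43259 + 3836 = 133613, q_8 = 3*936 + 83 = 2891.
  i=9: a_9=1, p_9 = 1*133613 + 43259 = 176872, q_9 = 1*2891 + 936 = 3827.
  i=10: a_10=1, p_10 = 1*176872 + 133613 = 310485, q_10 = 1*3827 + 2891 = 6718.
  i=11: a_11=1, p_11 = 1*310485 + 176872 = 487357, q_11 = 1*6718 + 3827 = 10545.
  i=12: a_12=1, p_12 = 1*487357 + 310485 = 797842, q_12 = 1*10545 + 6718 = 17263.
  i=13: a_13=4, p_13 = 4*797842 + 487357 = 3678725, q_13 = 4*17263 + 10545 = 79597.
Check: 3678725^2 - 2136*79597^2 = 13533017625625 - 13533017625624 = 1, so (x, y) = (3678725, 79597) solves the equation, and by the theorem it is the least positive solution.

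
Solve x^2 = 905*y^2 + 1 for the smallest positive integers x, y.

(x, y) = (361, 12)

First expand sqrt(905) as a continued fraction. With x_i = (sqrt(905) + m_i)/d_i and (m_0, d_0) = (0, 1): a_0 = floor(sqrt(905)) = 30, since 30^2 = 900 <= 905 < 961 = 31^2.
Iterate m_{i+1} = d_i*a_i - m_i, d_{i+1} = (905 - m_{i+1}^2)/d_i, a_{i+1} = floor((a_0 + m_{i+1})/d_{i+1}):
  m_1 = 1*30 - 0 = 30, d_1 = (905 - 30^2)/1 = 5/1 = 5, a_1 = floor((30 + 30)/5) = 12.
  m_2 = 5*12 - 30 = 30, d_2 = (905 - 30^2)/5 = 5/5 = 1, a_2 = floor((30 + 30)/1) = 60.
  m_3 = 1*60 - 30 = 30, d_3 = (905 - 30^2)/1 = 5/1 = 5: (m_3, d_3) = (m_1, d_1) = (30, 5), so from here the quotients repeat a_1, a_2; the period length is 2.
So sqrt(905) = [30; (12, 60)] with period length k = 2.
k is even, so the fundamental solution of x^2 - 905y^2 = 1 is (p_{k-1}, q_{k-1}) = (p_1, q_1); compute convergents through index 1.
Convergents (p_i = a_i*p_{i-1} + p_{i-2}, q_i = a_i*q_{i-1} + q_{i-2} with p_{-2}=0, p_{-1}=1, q_{-2}=1, q_{-1}=0):
  i=0: a_0=30, p_0 = 30*1 + 0 = 30, q_0 = 30*0 + 1 = 1.
  i=1: a_1=12, p_1 = 12*30 + 1 = 361, q_1 = 12*1 + 0 = 12.
Check: 361^2 - 905*12^2 = 130321 - 130320 = 1, so (x, y) = (361, 12) solves the equation, and by the theorem it is the least positive solution.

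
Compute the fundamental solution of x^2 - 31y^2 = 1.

(x, y) = (1520, 273)

First expand sqrt(31) as a continued fraction. With x_i = (sqrt(31) + m_i)/d_i and (m_0, d_0) = (0, 1): a_0 = floor(sqrt(31)) = 5, since 5^2 = 25 <= 31 < 36 = 6^2.
Iterate m_{i+1} = d_i*a_i - m_i, d_{i+1} = (31 - m_{i+1}^2)/d_i, a_{i+1} = floor((a_0 + m_{i+1})/d_{i+1}):
  m_1 = 1*5 - 0 = 5, d_1 = (31 - 5^2)/1 = 6/1 = 6, a_1 = floor((5 + 5)/6) = 1.
  m_2 = 6*1 - 5 = 1, d_2 = (31 - 1^2)/6 = 30/6 = 5, a_2 = floor((5 + 1)/5) = 1.
  m_3 = 5*1 - 1 = 4, d_3 = (31 - 4^2)/5 = 15/5 = 3, a_3 = floor((5 + 4)/3) = 3.
  m_4 = 3*3 - 4 = 5, d_4 = (31 - 5^2)/3 = 6/3 = 2, a_4 = floor((5 + 5)/2) = 5.
  m_5 = 2*5 - 5 = 5, d_5 = (31 - 5^2)/2 = 6/2 = 3, a_5 = floor((5 + 5)/3) = 3.
  m_6 = 3*3 - 5 = 4, d_6 = (31 - 4^2)/3 = 15/3 = 5, a_6 = floor((5 + 4)/5) = 1.
  m_7 = 5*1 - 4 = 1, d_7 = (31 - 1^2)/5 = 30/5 = 6, a_7 = floor((5 + 1)/6) = 1.
  m_8 = 6*1 - 1 = 5, d_8 = (31 - 5^2)/6 = 6/6 = 1, a_8 = floor((5 + 5)/1) = 10.
  m_9 = 1*10 - 5 = 5, d_9 = (31 - 5^2)/1 = 6/1 = 6: (m_9, d_9) = (m_1, d_1) = (5, 6), so from here the quotients repeat a_1, ..., a_8; the period length is 8.
So sqrt(31) = [5; (1, 1, 3, 5, 3, 1, 1, 10)] with period length k = 8.
k is even, so the fundamental solution of x^2 - 31y^2 = 1 is (p_{k-1}, q_{k-1}) = (p_7, q_7); compute convergents through index 7.
Convergents (p_i = a_i*p_{i-1} + p_{i-2}, q_i = a_i*q_{i-1} + q_{i-2} with p_{-2}=0, p_{-1}=1, q_{-2}=1, q_{-1}=0):
  i=0: a_0=5, p_0 = 5*1 + 0 = 5, q_0 = 5*0 + 1 = 1.
  i=1: a_1=1, p_1 = 1*5 + 1 = 6, q_1 = 1*1 + 0 = 1.
  i=2: a_2=1, p_2 = 1*6 + 5 = 11, q_2 = 1*1 + 1 = 2.
  i=3: a_3=3, p_3 = 3*11 + 6 = 39, q_3 = 3*2 + 1 = 7.
  i=4: a_4=5, p_4 = 5*39 + 11 = 206, q_4 = 5*7 + 2 = 37.
  i=5: a_5=3, p_5 = 3*206 + 39 = 657, q_5 = 3*37 + 7 = 118.
  i=6: a_6=1, p_6 = 1*657 + 206 = 863, q_6 = 1*118 + 37 = 155.
  i=7: a_7=1, p_7 = 1*863 + 657 = 1520, q_7 = 1*155 + 118 = 273.
Check: 1520^2 - 31*273^2 = 2310400 - 2310399 = 1, so (x, y) = (1520, 273) solves the equation, and by the theorem it is the least positive solution.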